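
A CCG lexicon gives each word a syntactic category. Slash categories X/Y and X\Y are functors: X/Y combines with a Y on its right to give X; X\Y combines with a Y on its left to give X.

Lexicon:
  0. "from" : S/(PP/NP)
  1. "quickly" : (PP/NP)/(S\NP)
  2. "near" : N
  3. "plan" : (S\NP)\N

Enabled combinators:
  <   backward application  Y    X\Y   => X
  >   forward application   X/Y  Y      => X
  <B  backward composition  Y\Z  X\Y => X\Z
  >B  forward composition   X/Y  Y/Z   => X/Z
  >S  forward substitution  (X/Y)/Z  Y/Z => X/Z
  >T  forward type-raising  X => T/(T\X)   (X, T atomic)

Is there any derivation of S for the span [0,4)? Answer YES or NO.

[0,4] S   >
  [0,1] "from" : S/(PP/NP)
  [1,4] PP/NP   >
    [1,2] "quickly" : (PP/NP)/(S\NP)
    [2,4] S\NP   <
      [2,3] "near" : N
      [3,4] "plan" : (S\NP)\N

YES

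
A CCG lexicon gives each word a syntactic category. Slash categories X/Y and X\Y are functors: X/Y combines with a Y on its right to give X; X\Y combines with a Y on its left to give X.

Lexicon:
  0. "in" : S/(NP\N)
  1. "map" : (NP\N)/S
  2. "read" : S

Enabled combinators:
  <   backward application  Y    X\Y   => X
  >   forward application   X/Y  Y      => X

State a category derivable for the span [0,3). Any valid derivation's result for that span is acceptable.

[0,3] S   >
  [0,1] "in" : S/(NP\N)
  [1,3] NP\N   >
    [1,2] "map" : (NP\N)/S
    [2,3] "read" : S

S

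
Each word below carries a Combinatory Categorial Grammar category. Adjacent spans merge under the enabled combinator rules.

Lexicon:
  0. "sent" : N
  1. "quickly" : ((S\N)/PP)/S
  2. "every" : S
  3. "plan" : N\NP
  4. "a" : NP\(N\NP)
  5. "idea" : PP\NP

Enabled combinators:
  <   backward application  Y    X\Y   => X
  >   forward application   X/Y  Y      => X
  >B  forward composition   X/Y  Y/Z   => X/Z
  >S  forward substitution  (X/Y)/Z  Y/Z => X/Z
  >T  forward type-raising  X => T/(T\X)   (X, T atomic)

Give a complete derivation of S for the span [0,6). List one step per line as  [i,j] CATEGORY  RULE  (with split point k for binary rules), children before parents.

[0,6] S   <
  [0,1] "sent" : N
  [1,6] S\N   >
    [1,3] (S\N)/PP   >
      [1,2] "quickly" : ((S\N)/PP)/S
      [2,3] "every" : S
    [3,6] PP   <
      [3,5] NP   <
        [3,4] "plan" : N\NP
        [4,5] "a" : NP\(N\NP)
      [5,6] "idea" : PP\NP

[0,1] N  lex  "sent"
[1,2] ((S\N)/PP)/S  lex  "quickly"
[2,3] S  lex  "every"
[1,3] (S\N)/PP  >  k=2
[3,4] N\NP  lex  "plan"
[4,5] NP\(N\NP)  lex  "a"
[3,5] NP  <  k=4
[5,6] PP\NP  lex  "idea"
[3,6] PP  <  k=5
[1,6] S\N  >  k=3
[0,6] S  <  k=1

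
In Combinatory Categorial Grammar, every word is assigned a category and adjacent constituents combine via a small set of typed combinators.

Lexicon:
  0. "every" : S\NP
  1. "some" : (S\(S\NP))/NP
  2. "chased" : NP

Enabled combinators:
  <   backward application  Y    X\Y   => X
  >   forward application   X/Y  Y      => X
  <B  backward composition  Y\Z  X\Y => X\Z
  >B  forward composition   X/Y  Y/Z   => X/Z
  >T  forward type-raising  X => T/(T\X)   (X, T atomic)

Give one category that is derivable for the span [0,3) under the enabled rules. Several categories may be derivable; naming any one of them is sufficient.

[0,3] S   <
  [0,1] "every" : S\NP
  [1,3] S\(S\NP)   >
    [1,2] "some" : (S\(S\NP))/NP
    [2,3] "chased" : NP

S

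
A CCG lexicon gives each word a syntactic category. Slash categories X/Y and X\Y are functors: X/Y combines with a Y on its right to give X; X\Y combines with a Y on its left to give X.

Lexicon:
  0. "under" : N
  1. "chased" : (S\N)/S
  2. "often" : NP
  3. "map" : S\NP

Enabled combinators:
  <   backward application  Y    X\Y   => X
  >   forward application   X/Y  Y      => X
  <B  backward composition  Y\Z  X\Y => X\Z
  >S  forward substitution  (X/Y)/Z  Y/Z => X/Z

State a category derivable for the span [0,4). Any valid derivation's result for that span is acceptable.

S

[0,4] S   <
  [0,1] "under" : N
  [1,4] S\N   >
    [1,2] "chased" : (S\N)/S
    [2,4] S   <
      [2,3] "often" : NP
      [3,4] "map" : S\NP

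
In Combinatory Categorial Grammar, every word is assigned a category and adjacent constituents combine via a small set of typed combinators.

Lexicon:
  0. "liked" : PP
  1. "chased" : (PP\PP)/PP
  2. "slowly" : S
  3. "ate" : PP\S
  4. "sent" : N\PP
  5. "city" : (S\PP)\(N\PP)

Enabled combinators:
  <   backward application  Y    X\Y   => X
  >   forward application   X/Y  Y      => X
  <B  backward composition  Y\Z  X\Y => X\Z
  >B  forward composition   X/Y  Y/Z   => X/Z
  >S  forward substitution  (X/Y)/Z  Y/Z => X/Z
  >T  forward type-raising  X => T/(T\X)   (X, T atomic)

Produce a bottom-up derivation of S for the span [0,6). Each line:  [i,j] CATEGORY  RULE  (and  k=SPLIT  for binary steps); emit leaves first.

[0,6] S   >
  [0,1] S/(S\PP)   >T
    [0,1] "liked" : PP
  [1,6] S\PP   <B
    [1,4] PP\PP   >
      [1,2] "chased" : (PP\PP)/PP
      [2,4] PP   >
        [2,3] PP/(PP\S)   >T
          [2,3] "slowly" : S
        [3,4] "ate" : PP\S
    [4,6] S\PP   <
      [4,5] "sent" : N\PP
      [5,6] "city" : (S\PP)\(N\PP)

[0,1] PP  lex  "liked"
[0,1] S/(S\PP)  >T
[1,2] (PP\PP)/PP  lex  "chased"
[2,3] S  lex  "slowly"
[2,3] PP/(PP\S)  >T
[3,4] PP\S  lex  "ate"
[2,4] PP  >  k=3
[1,4] PP\PP  >  k=2
[4,5] N\PP  lex  "sent"
[5,6] (S\PP)\(N\PP)  lex  "city"
[4,6] S\PP  <  k=5
[1,6] S\PP  <B  k=4
[0,6] S  >  k=1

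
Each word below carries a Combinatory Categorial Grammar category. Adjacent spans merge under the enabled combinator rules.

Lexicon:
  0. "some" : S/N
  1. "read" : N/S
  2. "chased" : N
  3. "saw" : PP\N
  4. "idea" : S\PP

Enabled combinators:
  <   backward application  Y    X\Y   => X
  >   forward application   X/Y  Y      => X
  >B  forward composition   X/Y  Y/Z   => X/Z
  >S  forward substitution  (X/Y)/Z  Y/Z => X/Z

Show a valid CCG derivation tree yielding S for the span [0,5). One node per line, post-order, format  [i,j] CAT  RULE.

[0,1] S/N  lex  "some"
[1,2] N/S  lex  "read"
[2,3] N  lex  "chased"
[3,4] PP\N  lex  "saw"
[2,4] PP  <  k=3
[4,5] S\PP  lex  "idea"
[2,5] S  <  k=4
[1,5] N  >  k=2
[0,5] S  >  k=1

[0,5] S   >
  [0,1] "some" : S/N
  [1,5] N   >
    [1,2] "read" : N/S
    [2,5] S   <
      [2,4] PP   <
        [2,3] "chased" : N
        [3,4] "saw" : PP\N
      [4,5] "idea" : S\PP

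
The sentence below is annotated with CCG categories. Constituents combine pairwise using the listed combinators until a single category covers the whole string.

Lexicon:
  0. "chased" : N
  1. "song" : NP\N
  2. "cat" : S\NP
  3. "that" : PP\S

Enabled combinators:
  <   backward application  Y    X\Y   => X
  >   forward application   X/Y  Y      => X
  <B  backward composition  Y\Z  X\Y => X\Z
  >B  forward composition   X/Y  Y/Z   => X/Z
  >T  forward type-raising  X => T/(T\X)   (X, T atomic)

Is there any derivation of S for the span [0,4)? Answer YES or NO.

NO

N NP\N S\NP PP\S
CKY chart[0,4] = {N/(N\PP), NP/(NP\PP), PP, PP/(PP\PP), S/(S\PP)}; S ∉ chart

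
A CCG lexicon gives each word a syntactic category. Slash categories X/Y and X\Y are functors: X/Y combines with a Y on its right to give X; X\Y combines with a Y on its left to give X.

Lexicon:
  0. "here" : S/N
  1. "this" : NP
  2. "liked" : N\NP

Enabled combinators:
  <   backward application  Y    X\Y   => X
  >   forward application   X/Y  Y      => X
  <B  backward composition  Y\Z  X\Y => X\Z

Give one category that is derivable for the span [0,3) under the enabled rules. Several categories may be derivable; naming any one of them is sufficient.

[0,3] S   >
  [0,1] "here" : S/N
  [1,3] N   <
    [1,2] "this" : NP
    [2,3] "liked" : N\NP

S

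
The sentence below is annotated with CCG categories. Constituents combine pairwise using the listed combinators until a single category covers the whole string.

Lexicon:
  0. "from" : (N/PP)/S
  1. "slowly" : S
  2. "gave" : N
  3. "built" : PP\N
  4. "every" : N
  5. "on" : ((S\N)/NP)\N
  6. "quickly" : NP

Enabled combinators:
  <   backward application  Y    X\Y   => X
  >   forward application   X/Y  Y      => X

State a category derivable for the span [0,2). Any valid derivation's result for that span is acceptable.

[0,7] S   <
  [0,4] N   >
    [0,2] N/PP   >
      [0,1] "from" : (N/PP)/S
      [1,2] "slowly" : S
    [2,4] PP   <
      [2,3] "gave" : N
      [3,4] "built" : PP\N
  [4,7] S\N   >
    [4,6] (S\N)/NP   <
      [4,5] "every" : N
      [5,6] "on" : ((S\N)/NP)\N
    [6,7] "quickly" : NP

N/PP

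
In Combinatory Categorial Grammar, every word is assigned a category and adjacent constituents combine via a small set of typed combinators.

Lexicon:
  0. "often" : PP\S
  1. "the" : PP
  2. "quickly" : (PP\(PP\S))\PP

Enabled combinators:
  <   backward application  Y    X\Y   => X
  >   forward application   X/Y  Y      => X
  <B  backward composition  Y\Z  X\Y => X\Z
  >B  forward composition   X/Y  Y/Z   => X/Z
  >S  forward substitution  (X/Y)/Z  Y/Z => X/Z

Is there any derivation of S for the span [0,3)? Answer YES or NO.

PP\S PP (PP\(PP\S))\PP
CKY chart[0,3] = {PP}; S ∉ chart

NO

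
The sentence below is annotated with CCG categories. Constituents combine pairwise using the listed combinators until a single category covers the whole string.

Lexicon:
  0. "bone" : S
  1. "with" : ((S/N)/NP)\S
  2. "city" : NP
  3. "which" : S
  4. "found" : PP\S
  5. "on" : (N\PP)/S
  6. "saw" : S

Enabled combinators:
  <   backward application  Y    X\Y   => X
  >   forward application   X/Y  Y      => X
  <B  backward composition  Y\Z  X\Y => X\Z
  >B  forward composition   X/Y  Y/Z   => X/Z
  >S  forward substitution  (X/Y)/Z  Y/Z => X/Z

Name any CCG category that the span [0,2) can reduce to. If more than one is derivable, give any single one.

[0,7] S   >
  [0,3] S/N   >
    [0,2] (S/N)/NP   <
      [0,1] "bone" : S
      [1,2] "with" : ((S/N)/NP)\S
    [2,3] "city" : NP
  [3,7] N   <
    [3,5] PP   <
      [3,4] "which" : S
      [4,5] "found" : PP\S
    [5,7] N\PP   >
      [5,6] "on" : (N\PP)/S
      [6,7] "saw" : S

(S/N)/NP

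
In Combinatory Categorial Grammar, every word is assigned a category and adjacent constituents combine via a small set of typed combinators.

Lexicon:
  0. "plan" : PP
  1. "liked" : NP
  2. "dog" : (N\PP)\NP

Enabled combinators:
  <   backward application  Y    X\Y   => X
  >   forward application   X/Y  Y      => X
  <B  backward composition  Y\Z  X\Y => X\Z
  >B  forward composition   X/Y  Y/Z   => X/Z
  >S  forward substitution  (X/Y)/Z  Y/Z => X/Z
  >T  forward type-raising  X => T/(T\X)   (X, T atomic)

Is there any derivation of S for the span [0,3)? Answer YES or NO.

NO

PP NP (N\PP)\NP
CKY chart[0,3] = {N, N/(N\N), NP/(NP\N), PP/(PP\N), S/(S\N)}; S ∉ chart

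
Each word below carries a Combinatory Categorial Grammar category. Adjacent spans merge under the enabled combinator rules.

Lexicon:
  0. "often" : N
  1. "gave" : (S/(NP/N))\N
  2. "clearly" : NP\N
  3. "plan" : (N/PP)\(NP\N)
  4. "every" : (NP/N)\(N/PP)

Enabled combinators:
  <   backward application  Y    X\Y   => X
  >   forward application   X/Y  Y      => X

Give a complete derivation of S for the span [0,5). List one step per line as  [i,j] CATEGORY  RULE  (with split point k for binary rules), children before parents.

[0,5] S   >
  [0,2] S/(NP/N)   <
    [0,1] "often" : N
    [1,2] "gave" : (S/(NP/N))\N
  [2,5] NP/N   <
    [2,4] N/PP   <
      [2,3] "clearly" : NP\N
      [3,4] "plan" : (N/PP)\(NP\N)
    [4,5] "every" : (NP/N)\(N/PP)

[0,1] N  lex  "often"
[1,2] (S/(NP/N))\N  lex  "gave"
[0,2] S/(NP/N)  <  k=1
[2,3] NP\N  lex  "clearly"
[3,4] (N/PP)\(NP\N)  lex  "plan"
[2,4] N/PP  <  k=3
[4,5] (NP/N)\(N/PP)  lex  "every"
[2,5] NP/N  <  k=4
[0,5] S  >  k=2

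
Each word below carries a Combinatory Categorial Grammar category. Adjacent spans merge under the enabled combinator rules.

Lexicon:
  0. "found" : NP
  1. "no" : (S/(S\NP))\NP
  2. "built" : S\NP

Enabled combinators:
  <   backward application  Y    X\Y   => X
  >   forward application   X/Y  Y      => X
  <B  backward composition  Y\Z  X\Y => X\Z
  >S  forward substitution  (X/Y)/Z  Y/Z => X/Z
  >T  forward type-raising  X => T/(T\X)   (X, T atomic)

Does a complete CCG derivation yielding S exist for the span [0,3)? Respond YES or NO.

YES

[0,3] S   >
  [0,2] S/(S\NP)   <
    [0,1] "found" : NP
    [1,2] "no" : (S/(S\NP))\NP
  [2,3] "built" : S\NP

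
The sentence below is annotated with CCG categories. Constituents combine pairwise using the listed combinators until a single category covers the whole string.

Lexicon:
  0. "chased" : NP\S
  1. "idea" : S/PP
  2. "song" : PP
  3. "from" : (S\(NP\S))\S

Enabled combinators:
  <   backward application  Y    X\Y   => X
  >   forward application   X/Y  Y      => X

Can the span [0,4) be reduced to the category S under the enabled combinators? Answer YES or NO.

[0,4] S   <
  [0,1] "chased" : NP\S
  [1,4] S\(NP\S)   <
    [1,3] S   >
      [1,2] "idea" : S/PP
      [2,3] "song" : PP
    [3,4] "from" : (S\(NP\S))\S

YES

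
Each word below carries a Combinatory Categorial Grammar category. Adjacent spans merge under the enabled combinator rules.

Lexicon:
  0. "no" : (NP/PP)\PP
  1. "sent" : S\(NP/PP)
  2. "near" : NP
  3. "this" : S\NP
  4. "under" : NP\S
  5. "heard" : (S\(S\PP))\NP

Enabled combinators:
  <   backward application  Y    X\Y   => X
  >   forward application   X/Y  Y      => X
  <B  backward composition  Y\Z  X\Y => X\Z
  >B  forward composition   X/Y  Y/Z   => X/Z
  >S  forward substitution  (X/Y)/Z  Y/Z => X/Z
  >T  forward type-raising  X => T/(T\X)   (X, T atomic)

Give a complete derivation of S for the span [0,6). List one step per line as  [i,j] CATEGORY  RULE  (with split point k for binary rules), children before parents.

[0,6] S   <
  [0,2] S\PP   <B
    [0,1] "no" : (NP/PP)\PP
    [1,2] "sent" : S\(NP/PP)
  [2,6] S\(S\PP)   <
    [2,5] NP   <
      [2,4] S   >
        [2,3] S/(S\NP)   >T
          [2,3] "near" : NP
        [3,4] "this" : S\NP
      [4,5] "under" : NP\S
    [5,6] "heard" : (S\(S\PP))\NP

[0,1] (NP/PP)\PP  lex  "no"
[1,2] S\(NP/PP)  lex  "sent"
[0,2] S\PP  <B  k=1
[2,3] NP  lex  "near"
[2,3] S/(S\NP)  >T
[3,4] S\NP  lex  "this"
[2,4] S  >  k=3
[4,5] NP\S  lex  "under"
[2,5] NP  <  k=4
[5,6] (S\(S\PP))\NP  lex  "heard"
[2,6] S\(S\PP)  <  k=5
[0,6] S  <  k=2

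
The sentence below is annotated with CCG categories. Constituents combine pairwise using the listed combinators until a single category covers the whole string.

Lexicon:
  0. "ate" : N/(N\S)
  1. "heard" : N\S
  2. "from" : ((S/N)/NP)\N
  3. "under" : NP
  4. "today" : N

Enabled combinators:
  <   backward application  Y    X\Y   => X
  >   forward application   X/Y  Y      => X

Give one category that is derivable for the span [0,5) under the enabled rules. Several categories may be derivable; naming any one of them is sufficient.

S

[0,5] S   >
  [0,4] S/N   >
    [0,3] (S/N)/NP   <
      [0,2] N   >
        [0,1] "ate" : N/(N\S)
        [1,2] "heard" : N\S
      [2,3] "from" : ((S/N)/NP)\N
    [3,4] "under" : NP
  [4,5] "today" : N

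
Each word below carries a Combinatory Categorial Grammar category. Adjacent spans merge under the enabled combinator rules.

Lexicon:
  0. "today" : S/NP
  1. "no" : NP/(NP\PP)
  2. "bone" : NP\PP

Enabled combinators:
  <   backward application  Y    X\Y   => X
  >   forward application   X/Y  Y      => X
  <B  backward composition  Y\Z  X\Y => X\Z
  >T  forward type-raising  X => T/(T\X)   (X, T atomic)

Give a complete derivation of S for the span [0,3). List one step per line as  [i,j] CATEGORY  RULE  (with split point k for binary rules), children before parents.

[0,3] S   >
  [0,1] "today" : S/NP
  [1,3] NP   >
    [1,2] "no" : NP/(NP\PP)
    [2,3] "bone" : NP\PP

[0,1] S/NP  lex  "today"
[1,2] NP/(NP\PP)  lex  "no"
[2,3] NP\PP  lex  "bone"
[1,3] NP  >  k=2
[0,3] S  >  k=1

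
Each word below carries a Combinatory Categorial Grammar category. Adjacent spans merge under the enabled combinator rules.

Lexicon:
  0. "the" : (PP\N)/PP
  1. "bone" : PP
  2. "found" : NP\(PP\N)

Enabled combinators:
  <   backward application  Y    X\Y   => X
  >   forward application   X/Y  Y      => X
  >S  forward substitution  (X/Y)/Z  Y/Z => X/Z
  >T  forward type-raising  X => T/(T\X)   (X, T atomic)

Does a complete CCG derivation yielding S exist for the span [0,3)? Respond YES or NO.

NO

(PP\N)/PP PP NP\(PP\N)
CKY chart[0,3] = {N/(N\NP), NP, NP/(NP\NP), PP/(PP\NP), S/(S\NP)}; S ∉ chart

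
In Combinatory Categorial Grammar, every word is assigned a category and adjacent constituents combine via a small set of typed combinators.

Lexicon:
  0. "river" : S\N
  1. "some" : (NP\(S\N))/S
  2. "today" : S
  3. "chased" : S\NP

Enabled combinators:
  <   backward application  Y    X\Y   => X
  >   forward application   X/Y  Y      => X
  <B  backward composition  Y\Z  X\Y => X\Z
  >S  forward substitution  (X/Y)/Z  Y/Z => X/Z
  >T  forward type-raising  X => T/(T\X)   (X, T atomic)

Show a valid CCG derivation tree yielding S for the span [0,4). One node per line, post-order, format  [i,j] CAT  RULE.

[0,4] S   <
  [0,3] NP   <
    [0,1] "river" : S\N
    [1,3] NP\(S\N)   >
      [1,2] "some" : (NP\(S\N))/S
      [2,3] "today" : S
  [3,4] "chased" : S\NP

[0,1] S\N  lex  "river"
[1,2] (NP\(S\N))/S  lex  "some"
[2,3] S  lex  "today"
[1,3] NP\(S\N)  >  k=2
[0,3] NP  <  k=1
[3,4] S\NP  lex  "chased"
[0,4] S  <  k=3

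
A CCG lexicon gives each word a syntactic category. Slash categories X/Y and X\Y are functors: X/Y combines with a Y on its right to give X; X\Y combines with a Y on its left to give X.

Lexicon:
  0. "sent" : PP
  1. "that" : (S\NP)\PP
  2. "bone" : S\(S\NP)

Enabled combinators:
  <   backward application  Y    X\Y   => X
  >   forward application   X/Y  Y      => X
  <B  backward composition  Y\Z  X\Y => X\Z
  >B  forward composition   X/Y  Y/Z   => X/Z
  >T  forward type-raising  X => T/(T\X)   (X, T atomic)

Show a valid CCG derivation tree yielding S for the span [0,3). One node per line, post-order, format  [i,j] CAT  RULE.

[0,3] S   <
  [0,2] S\NP   <
    [0,1] "sent" : PP
    [1,2] "that" : (S\NP)\PP
  [2,3] "bone" : S\(S\NP)

[0,1] PP  lex  "sent"
[1,2] (S\NP)\PP  lex  "that"
[0,2] S\NP  <  k=1
[2,3] S\(S\NP)  lex  "bone"
[0,3] S  <  k=2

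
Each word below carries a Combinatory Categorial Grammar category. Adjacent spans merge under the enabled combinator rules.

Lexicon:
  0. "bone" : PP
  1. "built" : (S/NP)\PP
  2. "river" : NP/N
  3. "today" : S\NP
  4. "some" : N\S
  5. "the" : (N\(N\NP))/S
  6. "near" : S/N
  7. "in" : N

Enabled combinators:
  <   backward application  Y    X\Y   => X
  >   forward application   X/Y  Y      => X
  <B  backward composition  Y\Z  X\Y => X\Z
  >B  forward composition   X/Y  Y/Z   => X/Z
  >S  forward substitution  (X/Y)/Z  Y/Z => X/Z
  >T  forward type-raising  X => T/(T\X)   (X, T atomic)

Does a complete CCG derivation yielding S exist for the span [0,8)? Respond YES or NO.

[0,8] S   >
  [0,3] S/N   >B
    [0,2] S/NP   <
      [0,1] "bone" : PP
      [1,2] "built" : (S/NP)\PP
    [2,3] "river" : NP/N
  [3,8] N   <
    [3,5] N\NP   <B
      [3,4] "today" : S\NP
      [4,5] "some" : N\S
    [5,8] N\(N\NP)   >
      [5,6] "the" : (N\(N\NP))/S
      [6,8] S   >
        [6,7] "near" : S/N
        [7,8] "in" : N

YES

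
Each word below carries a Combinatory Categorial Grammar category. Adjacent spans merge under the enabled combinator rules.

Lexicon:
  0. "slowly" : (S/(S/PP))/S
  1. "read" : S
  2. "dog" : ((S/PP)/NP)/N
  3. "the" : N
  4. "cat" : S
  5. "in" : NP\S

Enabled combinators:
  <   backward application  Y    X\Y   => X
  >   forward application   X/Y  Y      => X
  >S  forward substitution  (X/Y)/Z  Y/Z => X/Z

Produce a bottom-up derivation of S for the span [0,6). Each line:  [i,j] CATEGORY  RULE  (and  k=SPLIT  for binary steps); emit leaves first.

[0,6] S   >
  [0,2] S/(S/PP)   >
    [0,1] "slowly" : (S/(S/PP))/S
    [1,2] "read" : S
  [2,6] S/PP   >
    [2,4] (S/PP)/NP   >
      [2,3] "dog" : ((S/PP)/NP)/N
      [3,4] "the" : N
    [4,6] NP   <
      [4,5] "cat" : S
      [5,6] "in" : NP\S

[0,1] (S/(S/PP))/S  lex  "slowly"
[1,2] S  lex  "read"
[0,2] S/(S/PP)  >  k=1
[2,3] ((S/PP)/NP)/N  lex  "dog"
[3,4] N  lex  "the"
[2,4] (S/PP)/NP  >  k=3
[4,5] S  lex  "cat"
[5,6] NP\S  lex  "in"
[4,6] NP  <  k=5
[2,6] S/PP  >  k=4
[0,6] S  >  k=2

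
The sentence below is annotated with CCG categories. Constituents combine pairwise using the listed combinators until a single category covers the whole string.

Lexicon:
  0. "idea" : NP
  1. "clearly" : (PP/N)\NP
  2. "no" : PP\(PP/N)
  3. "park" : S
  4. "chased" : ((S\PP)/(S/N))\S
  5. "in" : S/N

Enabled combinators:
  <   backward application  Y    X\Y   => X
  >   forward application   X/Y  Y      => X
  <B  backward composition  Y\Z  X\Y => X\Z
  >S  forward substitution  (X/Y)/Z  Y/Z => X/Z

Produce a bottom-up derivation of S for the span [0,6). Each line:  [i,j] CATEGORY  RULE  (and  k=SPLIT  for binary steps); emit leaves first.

[0,1] NP  lex  "idea"
[1,2] (PP/N)\NP  lex  "clearly"
[0,2] PP/N  <  k=1
[2,3] PP\(PP/N)  lex  "no"
[0,3] PP  <  k=2
[3,4] S  lex  "park"
[4,5] ((S\PP)/(S/N))\S  lex  "chased"
[3,5] (S\PP)/(S/N)  <  k=4
[5,6] S/N  lex  "in"
[3,6] S\PP  >  k=5
[0,6] S  <  k=3

[0,6] S   <
  [0,3] PP   <
    [0,2] PP/N   <
      [0,1] "idea" : NP
      [1,2] "clearly" : (PP/N)\NP
    [2,3] "no" : PP\(PP/N)
  [3,6] S\PP   >
    [3,5] (S\PP)/(S/N)   <
      [3,4] "park" : S
      [4,5] "chased" : ((S\PP)/(S/N))\S
    [5,6] "in" : S/N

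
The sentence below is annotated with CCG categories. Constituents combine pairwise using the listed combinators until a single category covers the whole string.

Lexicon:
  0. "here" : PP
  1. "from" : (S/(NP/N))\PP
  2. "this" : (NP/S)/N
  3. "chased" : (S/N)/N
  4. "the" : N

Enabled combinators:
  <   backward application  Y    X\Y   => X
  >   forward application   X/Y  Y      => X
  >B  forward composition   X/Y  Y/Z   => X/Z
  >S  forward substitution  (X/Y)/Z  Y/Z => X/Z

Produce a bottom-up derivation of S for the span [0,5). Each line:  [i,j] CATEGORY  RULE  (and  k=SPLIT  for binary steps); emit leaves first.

[0,1] PP  lex  "here"
[1,2] (S/(NP/N))\PP  lex  "from"
[0,2] S/(NP/N)  <  k=1
[2,3] (NP/S)/N  lex  "this"
[3,4] (S/N)/N  lex  "chased"
[4,5] N  lex  "the"
[3,5] S/N  >  k=4
[2,5] NP/N  >S  k=3
[0,5] S  >  k=2

[0,5] S   >
  [0,2] S/(NP/N)   <
    [0,1] "here" : PP
    [1,2] "from" : (S/(NP/N))\PP
  [2,5] NP/N   >S
    [2,3] "this" : (NP/S)/N
    [3,5] S/N   >
      [3,4] "chased" : (S/N)/N
      [4,5] "the" : N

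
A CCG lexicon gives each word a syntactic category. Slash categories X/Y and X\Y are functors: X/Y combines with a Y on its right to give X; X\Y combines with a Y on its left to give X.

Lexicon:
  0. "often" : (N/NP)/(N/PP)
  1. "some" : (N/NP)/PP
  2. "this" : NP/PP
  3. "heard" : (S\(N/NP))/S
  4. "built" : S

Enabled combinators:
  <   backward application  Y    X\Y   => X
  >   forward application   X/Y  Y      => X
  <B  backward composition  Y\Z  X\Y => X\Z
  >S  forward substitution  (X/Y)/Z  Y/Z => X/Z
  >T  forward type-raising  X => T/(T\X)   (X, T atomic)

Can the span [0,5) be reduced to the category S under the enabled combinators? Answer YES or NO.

YES

[0,5] S   <
  [0,3] N/NP   >
    [0,1] "often" : (N/NP)/(N/PP)
    [1,3] N/PP   >S
      [1,2] "some" : (N/NP)/PP
      [2,3] "this" : NP/PP
  [3,5] S\(N/NP)   >
    [3,4] "heard" : (S\(N/NP))/S
    [4,5] "built" : S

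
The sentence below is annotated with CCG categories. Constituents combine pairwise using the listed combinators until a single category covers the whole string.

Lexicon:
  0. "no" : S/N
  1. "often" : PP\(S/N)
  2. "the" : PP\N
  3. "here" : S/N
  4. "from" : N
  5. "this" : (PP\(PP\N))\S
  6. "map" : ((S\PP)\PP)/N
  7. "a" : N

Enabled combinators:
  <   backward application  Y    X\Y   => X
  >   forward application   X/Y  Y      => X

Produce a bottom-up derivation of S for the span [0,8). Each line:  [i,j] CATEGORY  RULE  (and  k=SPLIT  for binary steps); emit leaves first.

[0,8] S   <
  [0,2] PP   <
    [0,1] "no" : S/N
    [1,2] "often" : PP\(S/N)
  [2,8] S\PP   <
    [2,6] PP   <
      [2,3] "the" : PP\N
      [3,6] PP\(PP\N)   <
        [3,5] S   >
          [3,4] "here" : S/N
          [4,5] "from" : N
        [5,6] "this" : (PP\(PP\N))\S
    [6,8] (S\PP)\PP   >
      [6,7] "map" : ((S\PP)\PP)/N
      [7,8] "a" : N

[0,1] S/N  lex  "no"
[1,2] PP\(S/N)  lex  "often"
[0,2] PP  <  k=1
[2,3] PP\N  lex  "the"
[3,4] S/N  lex  "here"
[4,5] N  lex  "from"
[3,5] S  >  k=4
[5,6] (PP\(PP\N))\S  lex  "this"
[3,6] PP\(PP\N)  <  k=5
[2,6] PP  <  k=3
[6,7] ((S\PP)\PP)/N  lex  "map"
[7,8] N  lex  "a"
[6,8] (S\PP)\PP  >  k=7
[2,8] S\PP  <  k=6
[0,8] S  <  k=2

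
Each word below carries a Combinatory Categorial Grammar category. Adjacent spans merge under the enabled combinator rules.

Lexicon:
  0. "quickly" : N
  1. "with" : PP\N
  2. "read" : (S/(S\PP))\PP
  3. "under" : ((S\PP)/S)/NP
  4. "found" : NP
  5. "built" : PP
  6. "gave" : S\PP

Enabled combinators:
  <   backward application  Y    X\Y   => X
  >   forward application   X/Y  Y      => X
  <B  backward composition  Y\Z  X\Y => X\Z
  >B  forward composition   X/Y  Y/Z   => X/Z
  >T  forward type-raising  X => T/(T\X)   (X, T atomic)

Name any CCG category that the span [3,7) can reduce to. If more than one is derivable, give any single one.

[0,7] S   >
  [0,3] S/(S\PP)   <
    [0,2] PP   <
      [0,1] "quickly" : N
      [1,2] "with" : PP\N
    [2,3] "read" : (S/(S\PP))\PP
  [3,7] S\PP   >
    [3,5] (S\PP)/S   >
      [3,4] "under" : ((S\PP)/S)/NP
      [4,5] "found" : NP
    [5,7] S   <
      [5,6] "built" : PP
      [6,7] "gave" : S\PP

S\PP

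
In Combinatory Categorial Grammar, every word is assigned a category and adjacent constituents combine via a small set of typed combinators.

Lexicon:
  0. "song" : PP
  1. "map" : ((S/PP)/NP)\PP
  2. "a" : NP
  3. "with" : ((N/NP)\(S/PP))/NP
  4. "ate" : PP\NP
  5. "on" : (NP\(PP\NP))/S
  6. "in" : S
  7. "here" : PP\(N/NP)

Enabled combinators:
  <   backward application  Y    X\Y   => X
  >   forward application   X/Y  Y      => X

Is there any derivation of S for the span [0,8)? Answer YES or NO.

NO

PP ((S/PP)/NP)\PP NP ((N/NP)\(S/PP))/NP PP\NP (NP\(PP\NP))/S S PP\(N/NP)
CKY chart[0,8] = {PP}; S ∉ chart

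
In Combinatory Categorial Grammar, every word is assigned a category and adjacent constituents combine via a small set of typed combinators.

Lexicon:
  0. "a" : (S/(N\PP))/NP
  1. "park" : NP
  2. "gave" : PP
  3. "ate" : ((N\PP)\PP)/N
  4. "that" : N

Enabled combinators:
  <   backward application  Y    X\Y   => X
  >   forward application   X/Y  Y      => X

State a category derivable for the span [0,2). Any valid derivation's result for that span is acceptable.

[0,5] S   >
  [0,2] S/(N\PP)   >
    [0,1] "a" : (S/(N\PP))/NP
    [1,2] "park" : NP
  [2,5] N\PP   <
    [2,3] "gave" : PP
    [3,5] (N\PP)\PP   >
      [3,4] "ate" : ((N\PP)\PP)/N
      [4,5] "that" : N

S/(N\PP)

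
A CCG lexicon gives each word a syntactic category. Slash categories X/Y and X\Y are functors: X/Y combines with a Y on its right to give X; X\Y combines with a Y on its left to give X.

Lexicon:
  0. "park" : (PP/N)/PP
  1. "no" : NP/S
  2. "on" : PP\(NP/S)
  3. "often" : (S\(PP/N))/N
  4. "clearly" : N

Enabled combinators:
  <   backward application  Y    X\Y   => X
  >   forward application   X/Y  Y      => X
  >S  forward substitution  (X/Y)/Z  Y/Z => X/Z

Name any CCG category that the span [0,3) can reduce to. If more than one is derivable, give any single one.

[0,5] S   <
  [0,3] PP/N   >
    [0,1] "park" : (PP/N)/PP
    [1,3] PP   <
      [1,2] "no" : NP/S
      [2,3] "on" : PP\(NP/S)
  [3,5] S\(PP/N)   >
    [3,4] "often" : (S\(PP/N))/N
    [4,5] "clearly" : N

PP/N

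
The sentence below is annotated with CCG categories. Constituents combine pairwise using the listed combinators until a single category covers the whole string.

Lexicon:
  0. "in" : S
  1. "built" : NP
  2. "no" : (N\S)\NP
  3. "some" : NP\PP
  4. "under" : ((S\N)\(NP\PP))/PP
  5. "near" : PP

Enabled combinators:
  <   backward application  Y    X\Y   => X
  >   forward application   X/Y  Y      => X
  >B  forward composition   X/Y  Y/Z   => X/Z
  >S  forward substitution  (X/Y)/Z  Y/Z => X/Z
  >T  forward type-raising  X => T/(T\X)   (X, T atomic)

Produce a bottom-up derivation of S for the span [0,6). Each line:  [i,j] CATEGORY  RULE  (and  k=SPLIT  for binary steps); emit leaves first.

[0,1] S  lex  "in"
[1,2] NP  lex  "built"
[2,3] (N\S)\NP  lex  "no"
[1,3] N\S  <  k=2
[0,3] N  <  k=1
[3,4] NP\PP  lex  "some"
[4,5] ((S\N)\(NP\PP))/PP  lex  "under"
[5,6] PP  lex  "near"
[4,6] (S\N)\(NP\PP)  >  k=5
[3,6] S\N  <  k=4
[0,6] S  <  k=3

[0,6] S   <
  [0,3] N   <
    [0,1] "in" : S
    [1,3] N\S   <
      [1,2] "built" : NP
      [2,3] "no" : (N\S)\NP
  [3,6] S\N   <
    [3,4] "some" : NP\PP
    [4,6] (S\N)\(NP\PP)   >
      [4,5] "under" : ((S\N)\(NP\PP))/PP
      [5,6] "near" : PP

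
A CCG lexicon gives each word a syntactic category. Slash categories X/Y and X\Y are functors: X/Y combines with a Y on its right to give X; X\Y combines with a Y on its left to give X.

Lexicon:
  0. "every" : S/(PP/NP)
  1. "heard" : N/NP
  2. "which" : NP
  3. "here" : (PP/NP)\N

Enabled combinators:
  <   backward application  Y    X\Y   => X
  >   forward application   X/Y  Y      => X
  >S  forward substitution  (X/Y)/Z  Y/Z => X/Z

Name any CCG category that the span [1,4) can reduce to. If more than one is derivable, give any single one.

PP/NP

[0,4] S   >
  [0,1] "every" : S/(PP/NP)
  [1,4] PP/NP   <
    [1,3] N   >
      [1,2] "heard" : N/NP
      [2,3] "which" : NP
    [3,4] "here" : (PP/NP)\N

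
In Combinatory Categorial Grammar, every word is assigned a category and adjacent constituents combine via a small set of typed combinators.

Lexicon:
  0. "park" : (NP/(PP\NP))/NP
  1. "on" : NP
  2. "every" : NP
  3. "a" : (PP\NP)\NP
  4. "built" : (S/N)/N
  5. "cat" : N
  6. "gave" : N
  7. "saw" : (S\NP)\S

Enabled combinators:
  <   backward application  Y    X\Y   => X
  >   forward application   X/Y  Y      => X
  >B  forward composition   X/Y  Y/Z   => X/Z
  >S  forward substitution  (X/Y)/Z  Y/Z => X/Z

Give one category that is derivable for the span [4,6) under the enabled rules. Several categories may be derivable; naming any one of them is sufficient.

[0,8] S   <
  [0,4] NP   >
    [0,2] NP/(PP\NP)   >
      [0,1] "park" : (NP/(PP\NP))/NP
      [1,2] "on" : NP
    [2,4] PP\NP   <
      [2,3] "every" : NP
      [3,4] "a" : (PP\NP)\NP
  [4,8] S\NP   <
    [4,7] S   >
      [4,6] S/N   >
        [4,5] "built" : (S/N)/N
        [5,6] "cat" : N
      [6,7] "gave" : N
    [7,8] "saw" : (S\NP)\S

S/N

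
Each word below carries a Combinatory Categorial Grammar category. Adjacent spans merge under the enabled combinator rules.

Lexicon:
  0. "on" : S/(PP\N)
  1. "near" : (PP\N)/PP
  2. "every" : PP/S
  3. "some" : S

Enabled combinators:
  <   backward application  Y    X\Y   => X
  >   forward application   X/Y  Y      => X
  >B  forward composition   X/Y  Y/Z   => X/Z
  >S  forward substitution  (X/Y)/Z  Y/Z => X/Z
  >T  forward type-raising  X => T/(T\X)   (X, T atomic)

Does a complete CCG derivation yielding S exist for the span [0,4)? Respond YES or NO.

[0,4] S   >
  [0,2] S/PP   >B
    [0,1] "on" : S/(PP\N)
    [1,2] "near" : (PP\N)/PP
  [2,4] PP   >
    [2,3] "every" : PP/S
    [3,4] "some" : S

YES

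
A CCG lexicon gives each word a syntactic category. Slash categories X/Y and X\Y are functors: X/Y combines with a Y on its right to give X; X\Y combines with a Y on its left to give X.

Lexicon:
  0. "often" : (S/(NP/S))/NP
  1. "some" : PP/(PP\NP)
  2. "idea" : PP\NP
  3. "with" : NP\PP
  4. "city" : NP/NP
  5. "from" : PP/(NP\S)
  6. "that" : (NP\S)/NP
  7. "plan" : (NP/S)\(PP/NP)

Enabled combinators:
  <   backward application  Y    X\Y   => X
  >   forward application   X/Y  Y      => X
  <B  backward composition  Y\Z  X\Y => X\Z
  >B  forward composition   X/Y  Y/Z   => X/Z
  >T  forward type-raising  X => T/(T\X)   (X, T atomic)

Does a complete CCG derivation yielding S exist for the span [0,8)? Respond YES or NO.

[0,8] S   >
  [0,4] S/(NP/S)   >
    [0,1] "often" : (S/(NP/S))/NP
    [1,4] NP   <
      [1,3] PP   >
        [1,2] "some" : PP/(PP\NP)
        [2,3] "idea" : PP\NP
      [3,4] "with" : NP\PP
  [4,8] NP/S   >B
    [4,5] "city" : NP/NP
    [5,8] NP/S   <
      [5,7] PP/NP   >B
        [5,6] "from" : PP/(NP\S)
        [6,7] "that" : (NP\S)/NP
      [7,8] "plan" : (NP/S)\(PP/NP)

YES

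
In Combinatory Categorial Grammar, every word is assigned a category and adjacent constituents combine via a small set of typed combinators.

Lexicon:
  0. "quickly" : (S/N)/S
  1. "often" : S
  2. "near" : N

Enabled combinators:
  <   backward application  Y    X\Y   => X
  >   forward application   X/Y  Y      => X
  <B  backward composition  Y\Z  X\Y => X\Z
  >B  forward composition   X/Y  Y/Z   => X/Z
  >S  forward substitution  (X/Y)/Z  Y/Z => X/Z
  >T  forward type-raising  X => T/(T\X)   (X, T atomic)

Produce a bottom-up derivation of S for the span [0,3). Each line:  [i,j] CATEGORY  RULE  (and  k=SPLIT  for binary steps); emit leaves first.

[0,3] S   >
  [0,2] S/N   >
    [0,1] "quickly" : (S/N)/S
    [1,2] "often" : S
  [2,3] "near" : N

[0,1] (S/N)/S  lex  "quickly"
[1,2] S  lex  "often"
[0,2] S/N  >  k=1
[2,3] N  lex  "near"
[0,3] S  >  k=2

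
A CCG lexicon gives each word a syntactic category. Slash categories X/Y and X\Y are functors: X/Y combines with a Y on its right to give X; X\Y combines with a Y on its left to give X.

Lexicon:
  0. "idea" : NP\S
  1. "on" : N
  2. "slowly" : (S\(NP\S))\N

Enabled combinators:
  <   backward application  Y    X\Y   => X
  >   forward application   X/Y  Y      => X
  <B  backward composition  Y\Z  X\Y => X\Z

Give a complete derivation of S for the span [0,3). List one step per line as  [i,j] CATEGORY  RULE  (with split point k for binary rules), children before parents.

[0,1] NP\S  lex  "idea"
[1,2] N  lex  "on"
[2,3] (S\(NP\S))\N  lex  "slowly"
[1,3] S\(NP\S)  <  k=2
[0,3] S  <  k=1

[0,3] S   <
  [0,1] "idea" : NP\S
  [1,3] S\(NP\S)   <
    [1,2] "on" : N
    [2,3] "slowly" : (S\(NP\S))\N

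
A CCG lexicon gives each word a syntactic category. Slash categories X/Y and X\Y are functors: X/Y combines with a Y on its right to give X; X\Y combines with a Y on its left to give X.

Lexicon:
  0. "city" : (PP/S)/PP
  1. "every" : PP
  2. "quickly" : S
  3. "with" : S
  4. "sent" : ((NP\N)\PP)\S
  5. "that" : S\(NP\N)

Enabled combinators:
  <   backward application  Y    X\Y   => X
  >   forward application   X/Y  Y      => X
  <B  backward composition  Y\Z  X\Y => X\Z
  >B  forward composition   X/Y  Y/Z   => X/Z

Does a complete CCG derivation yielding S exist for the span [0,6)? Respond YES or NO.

[0,6] S   <
  [0,3] PP   >
    [0,2] PP/S   >
      [0,1] "city" : (PP/S)/PP
      [1,2] "every" : PP
    [2,3] "quickly" : S
  [3,6] S\PP   <B
    [3,5] (NP\N)\PP   <
      [3,4] "with" : S
      [4,5] "sent" : ((NP\N)\PP)\S
    [5,6] "that" : S\(NP\N)

YES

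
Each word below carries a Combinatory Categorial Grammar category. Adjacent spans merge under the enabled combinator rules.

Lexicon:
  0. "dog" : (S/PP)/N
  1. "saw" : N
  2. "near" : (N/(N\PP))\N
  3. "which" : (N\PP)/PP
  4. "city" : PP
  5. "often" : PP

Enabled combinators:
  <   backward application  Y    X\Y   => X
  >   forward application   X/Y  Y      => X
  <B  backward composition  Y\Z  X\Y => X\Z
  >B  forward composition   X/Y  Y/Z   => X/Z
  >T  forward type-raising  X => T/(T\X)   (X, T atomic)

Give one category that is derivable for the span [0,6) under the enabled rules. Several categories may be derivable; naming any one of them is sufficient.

[0,6] S   >
  [0,5] S/PP   >
    [0,1] "dog" : (S/PP)/N
    [1,5] N   >
      [1,3] N/(N\PP)   <
        [1,2] "saw" : N
        [2,3] "near" : (N/(N\PP))\N
      [3,5] N\PP   >
        [3,4] "which" : (N\PP)/PP
        [4,5] "city" : PP
  [5,6] "often" : PP

S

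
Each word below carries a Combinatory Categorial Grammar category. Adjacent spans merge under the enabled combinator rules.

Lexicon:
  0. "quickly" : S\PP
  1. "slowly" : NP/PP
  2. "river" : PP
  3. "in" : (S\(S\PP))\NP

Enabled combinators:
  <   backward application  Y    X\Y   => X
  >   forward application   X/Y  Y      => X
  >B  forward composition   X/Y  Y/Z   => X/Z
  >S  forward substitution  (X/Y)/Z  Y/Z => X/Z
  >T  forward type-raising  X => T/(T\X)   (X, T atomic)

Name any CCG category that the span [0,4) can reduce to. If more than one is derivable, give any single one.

S

[0,4] S   <
  [0,1] "quickly" : S\PP
  [1,4] S\(S\PP)   <
    [1,3] NP   >
      [1,2] "slowly" : NP/PP
      [2,3] "river" : PP
    [3,4] "in" : (S\(S\PP))\NP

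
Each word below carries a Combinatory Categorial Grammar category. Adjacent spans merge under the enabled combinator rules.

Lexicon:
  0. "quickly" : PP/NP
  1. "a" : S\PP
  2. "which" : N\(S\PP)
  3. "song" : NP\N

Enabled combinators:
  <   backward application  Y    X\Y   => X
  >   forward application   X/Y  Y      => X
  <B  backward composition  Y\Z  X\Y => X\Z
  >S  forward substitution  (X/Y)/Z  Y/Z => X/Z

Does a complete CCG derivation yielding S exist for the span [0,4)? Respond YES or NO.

NO

PP/NP S\PP N\(S\PP) NP\N
CKY chart[0,4] = {PP}; S ∉ chart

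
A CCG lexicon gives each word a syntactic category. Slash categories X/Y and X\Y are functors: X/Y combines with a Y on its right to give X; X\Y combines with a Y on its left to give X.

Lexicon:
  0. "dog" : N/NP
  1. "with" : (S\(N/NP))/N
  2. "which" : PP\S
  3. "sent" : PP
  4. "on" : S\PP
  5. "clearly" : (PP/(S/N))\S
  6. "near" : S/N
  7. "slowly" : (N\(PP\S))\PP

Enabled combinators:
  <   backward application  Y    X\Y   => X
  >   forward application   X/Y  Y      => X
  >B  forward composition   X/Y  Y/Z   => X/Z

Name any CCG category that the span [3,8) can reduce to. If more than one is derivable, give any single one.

N\(PP\S)

[0,8] S   <
  [0,1] "dog" : N/NP
  [1,8] S\(N/NP)   >
    [1,2] "with" : (S\(N/NP))/N
    [2,8] N   <
      [2,3] "which" : PP\S
      [3,8] N\(PP\S)   <
        [3,7] PP   >
          [3,6] PP/(S/N)   <
            [3,5] S   <
              [3,4] "sent" : PP
              [4,5] "on" : S\PP
            [5,6] "clearly" : (PP/(S/N))\S
          [6,7] "near" : S/N
        [7,8] "slowly" : (N\(PP\S))\PP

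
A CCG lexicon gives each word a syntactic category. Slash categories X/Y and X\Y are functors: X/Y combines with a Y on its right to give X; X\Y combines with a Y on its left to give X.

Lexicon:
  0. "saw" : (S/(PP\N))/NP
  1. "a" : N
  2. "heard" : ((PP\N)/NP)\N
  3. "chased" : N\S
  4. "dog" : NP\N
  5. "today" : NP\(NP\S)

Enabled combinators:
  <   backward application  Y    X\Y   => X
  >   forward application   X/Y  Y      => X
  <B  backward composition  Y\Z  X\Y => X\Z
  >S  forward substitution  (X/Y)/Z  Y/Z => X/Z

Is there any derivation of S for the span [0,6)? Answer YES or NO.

[0,6] S   >
  [0,3] S/NP   >S
    [0,1] "saw" : (S/(PP\N))/NP
    [1,3] (PP\N)/NP   <
      [1,2] "a" : N
      [2,3] "heard" : ((PP\N)/NP)\N
  [3,6] NP   <
    [3,5] NP\S   <B
      [3,4] "chased" : N\S
      [4,5] "dog" : NP\N
    [5,6] "today" : NP\(NP\S)

YES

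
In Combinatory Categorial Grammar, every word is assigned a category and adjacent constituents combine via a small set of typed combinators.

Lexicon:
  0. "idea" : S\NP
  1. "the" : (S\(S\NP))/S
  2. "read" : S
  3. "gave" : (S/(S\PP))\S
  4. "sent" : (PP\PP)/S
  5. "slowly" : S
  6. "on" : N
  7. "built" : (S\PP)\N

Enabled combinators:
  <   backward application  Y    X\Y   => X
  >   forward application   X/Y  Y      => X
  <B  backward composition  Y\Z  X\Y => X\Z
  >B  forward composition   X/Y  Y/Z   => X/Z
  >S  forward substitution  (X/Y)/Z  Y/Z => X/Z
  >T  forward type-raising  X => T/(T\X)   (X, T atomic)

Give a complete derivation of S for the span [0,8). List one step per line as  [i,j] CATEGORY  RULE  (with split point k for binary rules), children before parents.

[0,1] S\NP  lex  "idea"
[1,2] (S\(S\NP))/S  lex  "the"
[2,3] S  lex  "read"
[1,3] S\(S\NP)  >  k=2
[0,3] S  <  k=1
[3,4] (S/(S\PP))\S  lex  "gave"
[0,4] S/(S\PP)  <  k=3
[4,5] (PP\PP)/S  lex  "sent"
[5,6] S  lex  "slowly"
[4,6] PP\PP  >  k=5
[6,7] N  lex  "on"
[7,8] (S\PP)\N  lex  "built"
[6,8] S\PP  <  k=7
[4,8] S\PP  <B  k=6
[0,8] S  >  k=4

[0,8] S   >
  [0,4] S/(S\PP)   <
    [0,3] S   <
      [0,1] "idea" : S\NP
      [1,3] S\(S\NP)   >
        [1,2] "the" : (S\(S\NP))/S
        [2,3] "read" : S
    [3,4] "gave" : (S/(S\PP))\S
  [4,8] S\PP   <B
    [4,6] PP\PP   >
      [4,5] "sent" : (PP\PP)/S
      [5,6] "slowly" : S
    [6,8] S\PP   <
      [6,7] "on" : N
      [7,8] "built" : (S\PP)\N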